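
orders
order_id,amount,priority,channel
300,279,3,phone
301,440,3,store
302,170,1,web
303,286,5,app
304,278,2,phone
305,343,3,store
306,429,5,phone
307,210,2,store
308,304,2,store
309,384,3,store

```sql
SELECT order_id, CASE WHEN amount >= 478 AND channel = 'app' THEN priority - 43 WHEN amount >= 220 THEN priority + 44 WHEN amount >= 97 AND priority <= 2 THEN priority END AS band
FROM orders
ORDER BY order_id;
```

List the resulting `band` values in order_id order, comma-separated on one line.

47, 47, 1, 49, 46, 47, 49, 2, 46, 47

order_id=300: amount >= 220 → 47
order_id=301: amount >= 220 → 47
order_id=302: amount >= 97 AND priority <= 2 → 1
order_id=303: amount >= 220 → 49
order_id=304: amount >= 220 → 46
order_id=305: amount >= 220 → 47
order_id=306: amount >= 220 → 49
order_id=307: amount >= 97 AND priority <= 2 → 2
order_id=308: amount >= 220 → 46
order_id=309: amount >= 220 → 47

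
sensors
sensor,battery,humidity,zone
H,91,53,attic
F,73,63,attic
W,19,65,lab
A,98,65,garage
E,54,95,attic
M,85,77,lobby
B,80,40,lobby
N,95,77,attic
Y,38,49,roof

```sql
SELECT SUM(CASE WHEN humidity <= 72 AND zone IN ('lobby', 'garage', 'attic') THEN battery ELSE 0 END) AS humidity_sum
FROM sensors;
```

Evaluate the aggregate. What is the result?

sensor=H: ✓ → 91
sensor=F: ✓ → 73
sensor=W: ✗
sensor=A: ✓ → 98
sensor=E: ✗
sensor=M: ✗
sensor=B: ✓ → 80
sensor=N: ✗
sensor=Y: ✗
humidity_sum = 91 + 73 + 98 + 80 = 342

342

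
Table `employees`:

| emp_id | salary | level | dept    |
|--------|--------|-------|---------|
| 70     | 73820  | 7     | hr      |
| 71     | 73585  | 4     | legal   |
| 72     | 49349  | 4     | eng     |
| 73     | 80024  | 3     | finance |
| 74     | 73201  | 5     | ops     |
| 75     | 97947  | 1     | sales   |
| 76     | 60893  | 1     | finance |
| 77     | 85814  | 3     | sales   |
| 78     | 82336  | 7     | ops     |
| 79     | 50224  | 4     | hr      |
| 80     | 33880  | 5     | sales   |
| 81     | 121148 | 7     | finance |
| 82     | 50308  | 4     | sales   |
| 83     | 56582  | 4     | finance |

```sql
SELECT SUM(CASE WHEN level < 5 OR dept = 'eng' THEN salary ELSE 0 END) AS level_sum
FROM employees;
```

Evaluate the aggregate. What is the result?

emp_id=70: ✗
emp_id=71: ✓ → 73585
emp_id=72: ✓ → 49349
emp_id=73: ✓ → 80024
emp_id=74: ✗
emp_id=75: ✓ → 97947
emp_id=76: ✓ → 60893
emp_id=77: ✓ → 85814
emp_id=78: ✗
emp_id=79: ✓ → 50224
emp_id=80: ✗
emp_id=81: ✗
emp_id=82: ✓ → 50308
emp_id=83: ✓ → 56582
level_sum = 73585 + 49349 + 80024 + 97947 + 60893 + 85814 + 50224 + 50308 + 56582 = 604726

604726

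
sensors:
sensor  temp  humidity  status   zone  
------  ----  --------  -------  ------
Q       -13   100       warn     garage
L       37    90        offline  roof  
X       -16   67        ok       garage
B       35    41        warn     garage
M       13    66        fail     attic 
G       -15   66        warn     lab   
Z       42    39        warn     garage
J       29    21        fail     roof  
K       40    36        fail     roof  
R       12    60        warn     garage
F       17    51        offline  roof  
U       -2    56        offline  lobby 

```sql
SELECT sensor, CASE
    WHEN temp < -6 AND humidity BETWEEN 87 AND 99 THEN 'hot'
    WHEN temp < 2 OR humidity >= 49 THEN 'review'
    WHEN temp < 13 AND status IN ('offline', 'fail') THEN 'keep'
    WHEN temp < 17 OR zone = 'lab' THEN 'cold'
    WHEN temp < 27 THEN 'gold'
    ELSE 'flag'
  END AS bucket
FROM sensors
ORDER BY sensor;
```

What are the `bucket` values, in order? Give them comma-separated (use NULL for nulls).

flag, review, review, flag, flag, review, review, review, review, review, review, flag

sensor=B: ELSE → flag
sensor=F: temp < 2 OR humidity >= 49 → review
sensor=G: temp < 2 OR humidity >= 49 → review
sensor=J: ELSE → flag
sensor=K: ELSE → flag
sensor=L: temp < 2 OR humidity >= 49 → review
sensor=M: temp < 2 OR humidity >= 49 → review
sensor=Q: temp < 2 OR humidity >= 49 → review
sensor=R: temp < 2 OR humidity >= 49 → review
sensor=U: temp < 2 OR humidity >= 49 → review
sensor=X: temp < 2 OR humidity >= 49 → review
sensor=Z: ELSE → flag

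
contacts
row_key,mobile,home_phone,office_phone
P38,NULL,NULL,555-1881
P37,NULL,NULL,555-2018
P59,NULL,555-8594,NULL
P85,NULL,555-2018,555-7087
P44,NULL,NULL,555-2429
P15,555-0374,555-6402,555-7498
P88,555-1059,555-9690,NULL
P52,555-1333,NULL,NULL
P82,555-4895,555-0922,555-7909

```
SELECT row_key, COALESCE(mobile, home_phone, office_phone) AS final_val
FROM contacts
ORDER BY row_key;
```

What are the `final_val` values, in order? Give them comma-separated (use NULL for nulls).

555-0374, 555-2018, 555-1881, 555-2429, 555-1333, 555-8594, 555-4895, 555-2018, 555-1059

row_key=P15: mobile=555-0374 → 555-0374
row_key=P37: mobile=NULL, home_phone=NULL, office_phone=555-2018 → 555-2018
row_key=P38: mobile=NULL, home_phone=NULL, office_phone=555-1881 → 555-1881
row_key=P44: mobile=NULL, home_phone=NULL, office_phone=555-2429 → 555-2429
row_key=P52: mobile=555-1333 → 555-1333
row_key=P59: mobile=NULL, home_phone=555-8594 → 555-8594
row_key=P82: mobile=555-4895 → 555-4895
row_key=P85: mobile=NULL, home_phone=555-2018 → 555-2018
row_key=P88: mobile=555-1059 → 555-1059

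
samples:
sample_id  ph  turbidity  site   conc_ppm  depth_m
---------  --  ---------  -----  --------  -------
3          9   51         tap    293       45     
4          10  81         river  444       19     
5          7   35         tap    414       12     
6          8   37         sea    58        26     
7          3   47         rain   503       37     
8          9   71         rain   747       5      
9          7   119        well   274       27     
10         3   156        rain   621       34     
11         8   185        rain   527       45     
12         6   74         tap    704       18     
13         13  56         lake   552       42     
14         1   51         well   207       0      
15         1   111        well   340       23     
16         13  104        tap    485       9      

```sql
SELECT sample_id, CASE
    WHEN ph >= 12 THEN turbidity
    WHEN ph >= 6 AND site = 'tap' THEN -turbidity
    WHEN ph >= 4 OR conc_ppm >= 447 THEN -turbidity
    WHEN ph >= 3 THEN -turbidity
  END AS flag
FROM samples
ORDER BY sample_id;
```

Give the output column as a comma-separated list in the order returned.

-51, -81, -35, -37, -47, -71, -119, -156, -185, -74, 56, NULL, NULL, 104

sample_id=3: ph >= 6 AND site = 'tap' → -51
sample_id=4: ph >= 4 OR conc_ppm >= 447 → -81
sample_id=5: ph >= 6 AND site = 'tap' → -35
sample_id=6: ph >= 4 OR conc_ppm >= 447 → -37
sample_id=7: ph >= 4 OR conc_ppm >= 447 → -47
sample_id=8: ph >= 4 OR conc_ppm >= 447 → -71
sample_id=9: ph >= 4 OR conc_ppm >= 447 → -119
sample_id=10: ph >= 4 OR conc_ppm >= 447 → -156
sample_id=11: ph >= 4 OR conc_ppm >= 447 → -185
sample_id=12: ph >= 6 AND site = 'tap' → -74
sample_id=13: ph >= 12 → 56
sample_id=14: (no match → NULL) → NULL
sample_id=15: (no match → NULL) → NULL
sample_id=16: ph >= 12 → 104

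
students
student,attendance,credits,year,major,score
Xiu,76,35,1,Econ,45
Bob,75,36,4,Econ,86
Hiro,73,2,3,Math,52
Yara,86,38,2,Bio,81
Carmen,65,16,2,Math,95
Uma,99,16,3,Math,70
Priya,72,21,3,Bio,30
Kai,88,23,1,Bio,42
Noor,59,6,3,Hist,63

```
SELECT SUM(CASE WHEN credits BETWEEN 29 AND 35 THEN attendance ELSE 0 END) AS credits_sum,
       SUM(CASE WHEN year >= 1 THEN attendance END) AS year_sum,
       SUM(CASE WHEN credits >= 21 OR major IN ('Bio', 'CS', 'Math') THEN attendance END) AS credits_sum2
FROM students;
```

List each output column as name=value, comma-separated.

credits_sum=76, year_sum=693, credits_sum2=634

[credits_sum: credits BETWEEN 29 AND 35]
student=Xiu: ✓ → 76
student=Bob: ✗
student=Hiro: ✗
student=Yara: ✗
student=Carmen: ✗
student=Uma: ✗
student=Priya: ✗
student=Kai: ✗
student=Noor: ✗
credits_sum = 76
—
[year_sum: year >= 1]
student=Xiu: ✓ → 76
student=Bob: ✓ → 75
student=Hiro: ✓ → 73
student=Yara: ✓ → 86
student=Carmen: ✓ → 65
student=Uma: ✓ → 99
student=Priya: ✓ → 72
student=Kai: ✓ → 88
student=Noor: ✓ → 59
year_sum = 76 + 75 + 73 + 86 + 65 + 99 + 72 + 88 + 59 = 693
—
[credits_sum2: credits >= 21 OR major IN ('Bio', 'CS', 'Math')]
student=Xiu: ✓ → 76
student=Bob: ✓ → 75
student=Hiro: ✓ → 73
student=Yara: ✓ → 86
student=Carmen: ✓ → 65
student=Uma: ✓ → 99
student=Priya: ✓ → 72
student=Kai: ✓ → 88
student=Noor: ✗
credits_sum2 = 76 + 75 + 73 + 86 + 65 + 99 + 72 + 88 = 634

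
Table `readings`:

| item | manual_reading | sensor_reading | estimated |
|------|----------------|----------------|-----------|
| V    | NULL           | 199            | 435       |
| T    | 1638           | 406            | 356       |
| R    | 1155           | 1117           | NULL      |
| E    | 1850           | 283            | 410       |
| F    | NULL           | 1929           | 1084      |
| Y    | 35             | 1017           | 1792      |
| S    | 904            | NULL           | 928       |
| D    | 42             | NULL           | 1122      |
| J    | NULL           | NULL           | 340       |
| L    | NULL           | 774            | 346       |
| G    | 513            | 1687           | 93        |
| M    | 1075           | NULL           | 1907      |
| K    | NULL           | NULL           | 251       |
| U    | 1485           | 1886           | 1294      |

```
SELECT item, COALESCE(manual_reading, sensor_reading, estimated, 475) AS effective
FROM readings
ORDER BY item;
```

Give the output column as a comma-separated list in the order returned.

42, 1850, 1929, 513, 340, 251, 774, 1075, 1155, 904, 1638, 1485, 199, 35

item=D: manual_reading=42 → 42
item=E: manual_reading=1850 → 1850
item=F: manual_reading=NULL, sensor_reading=1929 → 1929
item=G: manual_reading=513 → 513
item=J: manual_reading=NULL, sensor_reading=NULL, estimated=340 → 340
item=K: manual_reading=NULL, sensor_reading=NULL, estimated=251 → 251
item=L: manual_reading=NULL, sensor_reading=774 → 774
item=M: manual_reading=1075 → 1075
item=R: manual_reading=1155 → 1155
item=S: manual_reading=904 → 904
item=T: manual_reading=1638 → 1638
item=U: manual_reading=1485 → 1485
item=V: manual_reading=NULL, sensor_reading=199 → 199
item=Y: manual_reading=35 → 35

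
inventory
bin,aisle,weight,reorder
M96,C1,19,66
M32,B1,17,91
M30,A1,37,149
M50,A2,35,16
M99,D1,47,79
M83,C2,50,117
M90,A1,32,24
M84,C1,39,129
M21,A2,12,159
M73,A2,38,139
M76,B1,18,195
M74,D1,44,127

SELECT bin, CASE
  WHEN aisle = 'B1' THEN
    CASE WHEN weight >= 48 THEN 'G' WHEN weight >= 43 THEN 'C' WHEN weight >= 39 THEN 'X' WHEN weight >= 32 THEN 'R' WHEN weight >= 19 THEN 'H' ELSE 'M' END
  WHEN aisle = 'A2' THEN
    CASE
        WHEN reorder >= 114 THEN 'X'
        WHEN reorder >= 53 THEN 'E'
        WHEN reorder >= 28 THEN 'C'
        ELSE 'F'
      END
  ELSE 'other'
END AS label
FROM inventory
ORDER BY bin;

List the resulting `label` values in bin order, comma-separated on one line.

bin=M21: aisle='A2' → inner[reorder >= 114] → X
bin=M30: aisle='A1' → outer ELSE → other
bin=M32: aisle='B1' → inner[ELSE] → M
bin=M50: aisle='A2' → inner[ELSE] → F
bin=M73: aisle='A2' → inner[reorder >= 114] → X
bin=M74: aisle='D1' → outer ELSE → other
bin=M76: aisle='B1' → inner[ELSE] → M
bin=M83: aisle='C2' → outer ELSE → other
bin=M84: aisle='C1' → outer ELSE → other
bin=M90: aisle='A1' → outer ELSE → other
bin=M96: aisle='C1' → outer ELSE → other
bin=M99: aisle='D1' → outer ELSE → other

X, other, M, F, X, other, M, other, other, other, other, other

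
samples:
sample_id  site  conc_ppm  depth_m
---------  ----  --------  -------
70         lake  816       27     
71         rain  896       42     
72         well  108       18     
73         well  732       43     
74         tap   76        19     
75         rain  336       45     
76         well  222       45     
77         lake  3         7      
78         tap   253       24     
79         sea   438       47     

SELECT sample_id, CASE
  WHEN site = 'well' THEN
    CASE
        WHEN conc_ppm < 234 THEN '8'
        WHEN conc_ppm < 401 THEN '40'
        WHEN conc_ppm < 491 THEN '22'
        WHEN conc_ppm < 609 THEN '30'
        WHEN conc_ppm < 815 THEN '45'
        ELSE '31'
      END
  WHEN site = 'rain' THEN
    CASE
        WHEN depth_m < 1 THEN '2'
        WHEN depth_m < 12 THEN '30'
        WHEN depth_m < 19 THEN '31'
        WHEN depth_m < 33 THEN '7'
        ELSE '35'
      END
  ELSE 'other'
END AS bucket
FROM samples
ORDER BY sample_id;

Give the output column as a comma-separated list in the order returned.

sample_id=70: site='lake' → outer ELSE → other
sample_id=71: site='rain' → inner[ELSE] → 35
sample_id=72: site='well' → inner[conc_ppm < 234] → 8
sample_id=73: site='well' → inner[conc_ppm < 815] → 45
sample_id=74: site='tap' → outer ELSE → other
sample_id=75: site='rain' → inner[ELSE] → 35
sample_id=76: site='well' → inner[conc_ppm < 234] → 8
sample_id=77: site='lake' → outer ELSE → other
sample_id=78: site='tap' → outer ELSE → other
sample_id=79: site='sea' → outer ELSE → other

other, 35, 8, 45, other, 35, 8, other, other, other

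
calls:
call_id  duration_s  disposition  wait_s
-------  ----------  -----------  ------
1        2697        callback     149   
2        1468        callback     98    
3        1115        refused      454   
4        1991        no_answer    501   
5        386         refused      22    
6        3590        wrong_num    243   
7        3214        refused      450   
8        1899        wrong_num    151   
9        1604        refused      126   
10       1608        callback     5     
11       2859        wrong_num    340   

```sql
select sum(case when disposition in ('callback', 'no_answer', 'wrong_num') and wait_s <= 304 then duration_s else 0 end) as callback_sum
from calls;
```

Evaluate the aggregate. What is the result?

11262

call_id=1: ✓ → 2697
call_id=2: ✓ → 1468
call_id=3: ✗
call_id=4: ✗
call_id=5: ✗
call_id=6: ✓ → 3590
call_id=7: ✗
call_id=8: ✓ → 1899
call_id=9: ✗
call_id=10: ✓ → 1608
call_id=11: ✗
callback_sum = 2697 + 1468 + 3590 + 1899 + 1608 = 11262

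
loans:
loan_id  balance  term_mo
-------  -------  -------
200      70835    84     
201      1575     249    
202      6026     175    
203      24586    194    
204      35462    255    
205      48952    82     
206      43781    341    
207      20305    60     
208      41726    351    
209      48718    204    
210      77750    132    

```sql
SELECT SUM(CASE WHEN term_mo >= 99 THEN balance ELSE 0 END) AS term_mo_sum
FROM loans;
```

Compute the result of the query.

loan_id=200: ✗
loan_id=201: ✓ → 1575
loan_id=202: ✓ → 6026
loan_id=203: ✓ → 24586
loan_id=204: ✓ → 35462
loan_id=205: ✗
loan_id=206: ✓ → 43781
loan_id=207: ✗
loan_id=208: ✓ → 41726
loan_id=209: ✓ → 48718
loan_id=210: ✓ → 77750
term_mo_sum = 1575 + 6026 + 24586 + 35462 + 43781 + 41726 + 48718 + 77750 = 279624

279624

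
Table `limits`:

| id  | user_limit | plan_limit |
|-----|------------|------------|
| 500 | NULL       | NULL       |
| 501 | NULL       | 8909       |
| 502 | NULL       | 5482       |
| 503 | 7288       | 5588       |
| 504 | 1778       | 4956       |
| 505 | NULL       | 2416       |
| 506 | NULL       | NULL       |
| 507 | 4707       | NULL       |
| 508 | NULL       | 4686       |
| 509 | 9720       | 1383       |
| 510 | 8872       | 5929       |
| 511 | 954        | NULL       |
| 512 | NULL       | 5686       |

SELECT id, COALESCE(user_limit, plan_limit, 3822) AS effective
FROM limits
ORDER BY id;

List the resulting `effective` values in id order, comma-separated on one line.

id=500: user_limit=NULL, plan_limit=NULL, → literal 3822 → 3822
id=501: user_limit=NULL, plan_limit=8909 → 8909
id=502: user_limit=NULL, plan_limit=5482 → 5482
id=503: user_limit=7288 → 7288
id=504: user_limit=1778 → 1778
id=505: user_limit=NULL, plan_limit=2416 → 2416
id=506: user_limit=NULL, plan_limit=NULL, → literal 3822 → 3822
id=507: user_limit=4707 → 4707
id=508: user_limit=NULL, plan_limit=4686 → 4686
id=509: user_limit=9720 → 9720
id=510: user_limit=8872 → 8872
id=511: user_limit=954 → 954
id=512: user_limit=NULL, plan_limit=5686 → 5686

3822, 8909, 5482, 7288, 1778, 2416, 3822, 4707, 4686, 9720, 8872, 954, 5686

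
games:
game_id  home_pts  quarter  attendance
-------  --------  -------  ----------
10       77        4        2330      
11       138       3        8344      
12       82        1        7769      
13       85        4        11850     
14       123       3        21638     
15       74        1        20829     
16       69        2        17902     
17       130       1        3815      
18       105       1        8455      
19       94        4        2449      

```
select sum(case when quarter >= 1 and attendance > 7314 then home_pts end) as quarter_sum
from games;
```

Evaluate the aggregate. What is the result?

game_id=10: ✗
game_id=11: ✓ → 138
game_id=12: ✓ → 82
game_id=13: ✓ → 85
game_id=14: ✓ → 123
game_id=15: ✓ → 74
game_id=16: ✓ → 69
game_id=17: ✗
game_id=18: ✓ → 105
game_id=19: ✗
quarter_sum = 138 + 82 + 85 + 123 + 74 + 69 + 105 = 676

676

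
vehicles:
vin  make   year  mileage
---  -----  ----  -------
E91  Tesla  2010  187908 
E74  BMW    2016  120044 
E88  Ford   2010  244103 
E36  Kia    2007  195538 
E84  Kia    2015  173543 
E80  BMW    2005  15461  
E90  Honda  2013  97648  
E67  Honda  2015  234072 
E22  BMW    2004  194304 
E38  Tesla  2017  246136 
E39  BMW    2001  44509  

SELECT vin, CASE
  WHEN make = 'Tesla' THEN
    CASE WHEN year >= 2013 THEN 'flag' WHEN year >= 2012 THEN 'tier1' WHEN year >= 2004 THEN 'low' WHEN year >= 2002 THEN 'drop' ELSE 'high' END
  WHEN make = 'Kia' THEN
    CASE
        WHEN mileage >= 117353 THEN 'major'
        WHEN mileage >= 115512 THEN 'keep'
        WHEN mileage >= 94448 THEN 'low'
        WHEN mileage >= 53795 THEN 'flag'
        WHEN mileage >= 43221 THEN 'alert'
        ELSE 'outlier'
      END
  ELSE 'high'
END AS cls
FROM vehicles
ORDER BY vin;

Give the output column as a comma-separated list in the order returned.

vin=E22: make='BMW' → outer ELSE → high
vin=E36: make='Kia' → inner[mileage >= 117353] → major
vin=E38: make='Tesla' → inner[year >= 2013] → flag
vin=E39: make='BMW' → outer ELSE → high
vin=E67: make='Honda' → outer ELSE → high
vin=E74: make='BMW' → outer ELSE → high
vin=E80: make='BMW' → outer ELSE → high
vin=E84: make='Kia' → inner[mileage >= 117353] → major
vin=E88: make='Ford' → outer ELSE → high
vin=E90: make='Honda' → outer ELSE → high
vin=E91: make='Tesla' → inner[year >= 2004] → low

high, major, flag, high, high, high, high, major, high, high, low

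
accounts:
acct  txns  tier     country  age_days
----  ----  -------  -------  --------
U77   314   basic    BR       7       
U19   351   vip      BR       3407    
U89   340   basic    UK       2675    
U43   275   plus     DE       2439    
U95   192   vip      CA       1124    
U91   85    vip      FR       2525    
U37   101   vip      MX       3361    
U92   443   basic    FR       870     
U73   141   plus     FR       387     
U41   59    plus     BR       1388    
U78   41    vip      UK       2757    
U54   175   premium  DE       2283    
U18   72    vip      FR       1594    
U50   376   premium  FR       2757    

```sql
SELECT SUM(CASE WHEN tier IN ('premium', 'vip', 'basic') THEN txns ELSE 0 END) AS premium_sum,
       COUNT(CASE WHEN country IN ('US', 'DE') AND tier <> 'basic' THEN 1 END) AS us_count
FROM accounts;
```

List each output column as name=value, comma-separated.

[premium_sum: tier IN ('premium', 'vip', 'basic')]
acct=U77: ✓ → 314
acct=U19: ✓ → 351
acct=U89: ✓ → 340
acct=U43: ✗
acct=U95: ✓ → 192
acct=U91: ✓ → 85
acct=U37: ✓ → 101
acct=U92: ✓ → 443
acct=U73: ✗
acct=U41: ✗
acct=U78: ✓ → 41
acct=U54: ✓ → 175
acct=U18: ✓ → 72
acct=U50: ✓ → 376
premium_sum = 314 + 351 + 340 + 192 + 85 + 101 + 443 + 41 + 175 + 72 + 376 = 2490
—
[us_count: country IN ('US', 'DE') AND tier <> 'basic']
acct=U77: ✗
acct=U19: ✗
acct=U89: ✗
acct=U43: ✓ → 1
acct=U95: ✗
acct=U91: ✗
acct=U37: ✗
acct=U92: ✗
acct=U73: ✗
acct=U41: ✗
acct=U78: ✗
acct=U54: ✓ → 1
acct=U18: ✗
acct=U50: ✗
us_count = COUNT(1, 1) = 2

premium_sum=2490, us_count=2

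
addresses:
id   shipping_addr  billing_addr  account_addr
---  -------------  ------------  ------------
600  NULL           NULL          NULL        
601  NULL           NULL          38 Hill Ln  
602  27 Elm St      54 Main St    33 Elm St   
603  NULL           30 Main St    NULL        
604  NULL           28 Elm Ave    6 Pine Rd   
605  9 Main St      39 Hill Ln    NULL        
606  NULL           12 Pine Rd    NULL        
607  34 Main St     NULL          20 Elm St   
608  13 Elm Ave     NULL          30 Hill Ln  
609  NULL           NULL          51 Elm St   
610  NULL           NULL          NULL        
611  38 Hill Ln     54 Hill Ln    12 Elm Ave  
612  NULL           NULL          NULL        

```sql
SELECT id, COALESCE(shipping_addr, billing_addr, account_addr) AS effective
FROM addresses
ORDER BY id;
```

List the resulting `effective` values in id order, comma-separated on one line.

NULL, 38 Hill Ln, 27 Elm St, 30 Main St, 28 Elm Ave, 9 Main St, 12 Pine Rd, 34 Main St, 13 Elm Ave, 51 Elm St, NULL, 38 Hill Ln, NULL

id=600: shipping_addr=NULL, billing_addr=NULL, account_addr=NULL (all NULL) → NULL
id=601: shipping_addr=NULL, billing_addr=NULL, account_addr=38 Hill Ln → 38 Hill Ln
id=602: shipping_addr=27 Elm St → 27 Elm St
id=603: shipping_addr=NULL, billing_addr=30 Main St → 30 Main St
id=604: shipping_addr=NULL, billing_addr=28 Elm Ave → 28 Elm Ave
id=605: shipping_addr=9 Main St → 9 Main St
id=606: shipping_addr=NULL, billing_addr=12 Pine Rd → 12 Pine Rd
id=607: shipping_addr=34 Main St → 34 Main St
id=608: shipping_addr=13 Elm Ave → 13 Elm Ave
id=609: shipping_addr=NULL, billing_addr=NULL, account_addr=51 Elm St → 51 Elm St
id=610: shipping_addr=NULL, billing_addr=NULL, account_addr=NULL (all NULL) → NULL
id=611: shipping_addr=38 Hill Ln → 38 Hill Ln
id=612: shipping_addr=NULL, billing_addr=NULL, account_addr=NULL (all NULL) → NULL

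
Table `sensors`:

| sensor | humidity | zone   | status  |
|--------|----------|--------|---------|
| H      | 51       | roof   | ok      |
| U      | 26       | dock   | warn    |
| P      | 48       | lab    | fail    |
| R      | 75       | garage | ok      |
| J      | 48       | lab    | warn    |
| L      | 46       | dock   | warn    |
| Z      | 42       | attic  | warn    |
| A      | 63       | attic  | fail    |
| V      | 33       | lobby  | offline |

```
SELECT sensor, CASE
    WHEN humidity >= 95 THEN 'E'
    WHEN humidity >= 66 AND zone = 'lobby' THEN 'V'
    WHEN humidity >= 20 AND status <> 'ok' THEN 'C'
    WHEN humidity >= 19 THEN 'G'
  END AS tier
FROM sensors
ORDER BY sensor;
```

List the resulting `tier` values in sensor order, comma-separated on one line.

C, G, C, C, C, G, C, C, C

sensor=A: humidity >= 20 AND status <> 'ok' → C
sensor=H: humidity >= 19 → G
sensor=J: humidity >= 20 AND status <> 'ok' → C
sensor=L: humidity >= 20 AND status <> 'ok' → C
sensor=P: humidity >= 20 AND status <> 'ok' → C
sensor=R: humidity >= 19 → G
sensor=U: humidity >= 20 AND status <> 'ok' → C
sensor=V: humidity >= 20 AND status <> 'ok' → C
sensor=Z: humidity >= 20 AND status <> 'ok' → C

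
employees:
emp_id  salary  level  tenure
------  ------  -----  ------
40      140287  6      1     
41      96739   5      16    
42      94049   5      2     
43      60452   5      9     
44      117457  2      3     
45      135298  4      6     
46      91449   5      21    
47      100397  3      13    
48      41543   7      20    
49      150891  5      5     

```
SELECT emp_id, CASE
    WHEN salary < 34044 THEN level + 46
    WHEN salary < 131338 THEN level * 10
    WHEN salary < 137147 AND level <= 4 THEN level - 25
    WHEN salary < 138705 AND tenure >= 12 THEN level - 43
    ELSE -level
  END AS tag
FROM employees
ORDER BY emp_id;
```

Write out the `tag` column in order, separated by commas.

-6, 50, 50, 50, 20, -21, 50, 30, 70, -5

emp_id=40: ELSE → -6
emp_id=41: salary < 131338 → 50
emp_id=42: salary < 131338 → 50
emp_id=43: salary < 131338 → 50
emp_id=44: salary < 131338 → 20
emp_id=45: salary < 137147 AND level <= 4 → -21
emp_id=46: salary < 131338 → 50
emp_id=47: salary < 131338 → 30
emp_id=48: salary < 131338 → 70
emp_id=49: ELSE → -5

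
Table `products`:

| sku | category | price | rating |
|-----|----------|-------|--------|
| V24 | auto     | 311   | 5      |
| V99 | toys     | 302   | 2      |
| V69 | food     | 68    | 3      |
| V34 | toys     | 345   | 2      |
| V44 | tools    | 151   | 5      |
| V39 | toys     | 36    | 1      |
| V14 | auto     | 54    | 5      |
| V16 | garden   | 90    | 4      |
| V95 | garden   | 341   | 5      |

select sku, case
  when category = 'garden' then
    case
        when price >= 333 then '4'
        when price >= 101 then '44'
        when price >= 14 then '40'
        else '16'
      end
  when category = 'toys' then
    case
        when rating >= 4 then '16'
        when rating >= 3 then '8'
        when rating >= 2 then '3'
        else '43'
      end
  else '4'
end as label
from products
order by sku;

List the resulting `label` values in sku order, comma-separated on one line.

4, 40, 4, 3, 43, 4, 4, 4, 3

sku=V14: category='auto' → outer ELSE → 4
sku=V16: category='garden' → inner[price >= 14] → 40
sku=V24: category='auto' → outer ELSE → 4
sku=V34: category='toys' → inner[rating >= 2] → 3
sku=V39: category='toys' → inner[ELSE] → 43
sku=V44: category='tools' → outer ELSE → 4
sku=V69: category='food' → outer ELSE → 4
sku=V95: category='garden' → inner[price >= 333] → 4
sku=V99: category='toys' → inner[rating >= 2] → 3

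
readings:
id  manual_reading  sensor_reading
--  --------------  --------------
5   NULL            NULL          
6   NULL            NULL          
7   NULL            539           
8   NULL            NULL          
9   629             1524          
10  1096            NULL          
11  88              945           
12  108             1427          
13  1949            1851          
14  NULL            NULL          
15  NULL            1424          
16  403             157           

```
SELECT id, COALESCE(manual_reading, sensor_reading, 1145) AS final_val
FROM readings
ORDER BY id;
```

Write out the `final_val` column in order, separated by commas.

id=5: manual_reading=NULL, sensor_reading=NULL, → literal 1145 → 1145
id=6: manual_reading=NULL, sensor_reading=NULL, → literal 1145 → 1145
id=7: manual_reading=NULL, sensor_reading=539 → 539
id=8: manual_reading=NULL, sensor_reading=NULL, → literal 1145 → 1145
id=9: manual_reading=629 → 629
id=10: manual_reading=1096 → 1096
id=11: manual_reading=88 → 88
id=12: manual_reading=108 → 108
id=13: manual_reading=1949 → 1949
id=14: manual_reading=NULL, sensor_reading=NULL, → literal 1145 → 1145
id=15: manual_reading=NULL, sensor_reading=1424 → 1424
id=16: manual_reading=403 → 403

1145, 1145, 539, 1145, 629, 1096, 88, 108, 1949, 1145, 1424, 403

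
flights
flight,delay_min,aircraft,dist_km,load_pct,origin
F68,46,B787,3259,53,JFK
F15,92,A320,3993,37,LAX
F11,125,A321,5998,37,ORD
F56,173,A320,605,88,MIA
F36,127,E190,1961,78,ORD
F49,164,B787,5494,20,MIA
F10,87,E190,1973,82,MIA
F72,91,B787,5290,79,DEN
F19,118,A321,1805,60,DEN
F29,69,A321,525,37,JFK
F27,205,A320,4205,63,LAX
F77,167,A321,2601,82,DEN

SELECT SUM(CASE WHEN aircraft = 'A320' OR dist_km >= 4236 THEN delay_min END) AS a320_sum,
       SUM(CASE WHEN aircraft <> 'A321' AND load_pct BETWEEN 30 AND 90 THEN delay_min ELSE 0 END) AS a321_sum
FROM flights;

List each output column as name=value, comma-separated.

a320_sum=850, a321_sum=821

[a320_sum: aircraft = 'A320' OR dist_km >= 4236]
flight=F68: ✗
flight=F15: ✓ → 92
flight=F11: ✓ → 125
flight=F56: ✓ → 173
flight=F36: ✗
flight=F49: ✓ → 164
flight=F10: ✗
flight=F72: ✓ → 91
flight=F19: ✗
flight=F29: ✗
flight=F27: ✓ → 205
flight=F77: ✗
a320_sum = 92 + 125 + 173 + 164 + 91 + 205 = 850
—
[a321_sum: aircraft <> 'A321' AND load_pct BETWEEN 30 AND 90]
flight=F68: ✓ → 46
flight=F15: ✓ → 92
flight=F11: ✗
flight=F56: ✓ → 173
flight=F36: ✓ → 127
flight=F49: ✗
flight=F10: ✓ → 87
flight=F72: ✓ → 91
flight=F19: ✗
flight=F29: ✗
flight=F27: ✓ → 205
flight=F77: ✗
a321_sum = 46 + 92 + 173 + 127 + 87 + 91 + 205 = 821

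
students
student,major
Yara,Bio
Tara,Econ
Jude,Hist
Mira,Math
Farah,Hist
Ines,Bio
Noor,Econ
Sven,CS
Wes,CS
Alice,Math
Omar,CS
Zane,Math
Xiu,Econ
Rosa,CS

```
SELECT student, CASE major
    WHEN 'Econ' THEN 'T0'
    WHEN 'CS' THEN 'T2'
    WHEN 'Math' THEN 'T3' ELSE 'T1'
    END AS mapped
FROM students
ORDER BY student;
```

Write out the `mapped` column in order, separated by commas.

student=Alice: major='Math' → T3
student=Farah: ELSE → T1
student=Ines: ELSE → T1
student=Jude: ELSE → T1
student=Mira: major='Math' → T3
student=Noor: major='Econ' → T0
student=Omar: major='CS' → T2
student=Rosa: major='CS' → T2
student=Sven: major='CS' → T2
student=Tara: major='Econ' → T0
student=Wes: major='CS' → T2
student=Xiu: major='Econ' → T0
student=Yara: ELSE → T1
student=Zane: major='Math' → T3

T3, T1, T1, T1, T3, T0, T2, T2, T2, T0, T2, T0, T1, T3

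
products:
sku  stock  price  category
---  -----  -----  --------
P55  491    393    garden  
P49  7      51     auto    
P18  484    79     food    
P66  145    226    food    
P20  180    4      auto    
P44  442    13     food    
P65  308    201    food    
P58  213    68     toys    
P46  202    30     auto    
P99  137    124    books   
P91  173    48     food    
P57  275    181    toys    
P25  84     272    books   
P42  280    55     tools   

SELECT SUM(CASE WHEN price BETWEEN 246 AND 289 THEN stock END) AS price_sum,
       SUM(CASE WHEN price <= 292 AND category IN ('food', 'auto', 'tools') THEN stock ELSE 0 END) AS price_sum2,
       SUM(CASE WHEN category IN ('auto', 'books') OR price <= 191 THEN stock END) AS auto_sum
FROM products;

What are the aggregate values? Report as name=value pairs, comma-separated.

[price_sum: price BETWEEN 246 AND 289]
sku=P55: ✗
sku=P49: ✗
sku=P18: ✗
sku=P66: ✗
sku=P20: ✗
sku=P44: ✗
sku=P65: ✗
sku=P58: ✗
sku=P46: ✗
sku=P99: ✗
sku=P91: ✗
sku=P57: ✗
sku=P25: ✓ → 84
sku=P42: ✗
price_sum = 84
—
[price_sum2: price <= 292 AND category IN ('food', 'auto', 'tools')]
sku=P55: ✗
sku=P49: ✓ → 7
sku=P18: ✓ → 484
sku=P66: ✓ → 145
sku=P20: ✓ → 180
sku=P44: ✓ → 442
sku=P65: ✓ → 308
sku=P58: ✗
sku=P46: ✓ → 202
sku=P99: ✗
sku=P91: ✓ → 173
sku=P57: ✗
sku=P25: ✗
sku=P42: ✓ → 280
price_sum2 = 7 + 484 + 145 + 180 + 442 + 308 + 202 + 173 + 280 = 2221
—
[auto_sum: category IN ('auto', 'books') OR price <= 191]
sku=P55: ✗
sku=P49: ✓ → 7
sku=P18: ✓ → 484
sku=P66: ✗
sku=P20: ✓ → 180
sku=P44: ✓ → 442
sku=P65: ✗
sku=P58: ✓ → 213
sku=P46: ✓ → 202
sku=P99: ✓ → 137
sku=P91: ✓ → 173
sku=P57: ✓ → 275
sku=P25: ✓ → 84
sku=P42: ✓ → 280
auto_sum = 7 + 484 + 180 + 442 + 213 + 202 + 137 + 173 + 275 + 84 + 280 = 2477

price_sum=84, price_sum2=2221, auto_sum=2477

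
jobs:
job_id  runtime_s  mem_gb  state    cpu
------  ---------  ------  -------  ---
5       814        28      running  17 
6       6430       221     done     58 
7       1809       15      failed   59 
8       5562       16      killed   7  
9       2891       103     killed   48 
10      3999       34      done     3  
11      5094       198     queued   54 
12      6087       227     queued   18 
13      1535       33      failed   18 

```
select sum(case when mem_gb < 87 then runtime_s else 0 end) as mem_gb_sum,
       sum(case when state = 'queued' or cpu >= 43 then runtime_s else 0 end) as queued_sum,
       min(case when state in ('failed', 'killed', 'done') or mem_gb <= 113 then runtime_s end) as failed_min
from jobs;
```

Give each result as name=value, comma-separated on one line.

mem_gb_sum=13719, queued_sum=22311, failed_min=814

[mem_gb_sum: mem_gb < 87]
job_id=5: ✓ → 814
job_id=6: ✗
job_id=7: ✓ → 1809
job_id=8: ✓ → 5562
job_id=9: ✗
job_id=10: ✓ → 3999
job_id=11: ✗
job_id=12: ✗
job_id=13: ✓ → 1535
mem_gb_sum = 814 + 1809 + 5562 + 3999 + 1535 = 13719
—
[queued_sum: state = 'queued' or cpu >= 43]
job_id=5: ✗
job_id=6: ✓ → 6430
job_id=7: ✓ → 1809
job_id=8: ✗
job_id=9: ✓ → 2891
job_id=10: ✗
job_id=11: ✓ → 5094
job_id=12: ✓ → 6087
job_id=13: ✗
queued_sum = 6430 + 1809 + 2891 + 5094 + 6087 = 22311
—
[failed_min: state in ('failed', 'killed', 'done') or mem_gb <= 113]
job_id=5: ✓ → 814
job_id=6: ✓ → 6430
job_id=7: ✓ → 1809
job_id=8: ✓ → 5562
job_id=9: ✓ → 2891
job_id=10: ✓ → 3999
job_id=11: ✗
job_id=12: ✗
job_id=13: ✓ → 1535
failed_min = MIN(814, 6430, 1809, 5562, 2891, 3999, 1535) = 814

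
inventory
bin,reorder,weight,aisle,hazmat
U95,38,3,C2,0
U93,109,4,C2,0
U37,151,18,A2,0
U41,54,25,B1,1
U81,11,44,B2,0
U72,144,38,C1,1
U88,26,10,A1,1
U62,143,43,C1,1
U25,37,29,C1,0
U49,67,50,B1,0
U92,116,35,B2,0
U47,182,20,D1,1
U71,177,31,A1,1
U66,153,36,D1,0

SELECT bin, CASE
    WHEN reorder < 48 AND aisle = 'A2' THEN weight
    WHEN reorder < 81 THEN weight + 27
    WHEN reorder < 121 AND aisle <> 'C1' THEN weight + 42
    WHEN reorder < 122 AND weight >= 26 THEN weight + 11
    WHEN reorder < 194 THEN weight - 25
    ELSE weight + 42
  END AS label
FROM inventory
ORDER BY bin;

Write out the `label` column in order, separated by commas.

bin=U25: reorder < 81 → 56
bin=U37: reorder < 194 → -7
bin=U41: reorder < 81 → 52
bin=U47: reorder < 194 → -5
bin=U49: reorder < 81 → 77
bin=U62: reorder < 194 → 18
bin=U66: reorder < 194 → 11
bin=U71: reorder < 194 → 6
bin=U72: reorder < 194 → 13
bin=U81: reorder < 81 → 71
bin=U88: reorder < 81 → 37
bin=U92: reorder < 121 AND aisle <> 'C1' → 77
bin=U93: reorder < 121 AND aisle <> 'C1' → 46
bin=U95: reorder < 81 → 30

56, -7, 52, -5, 77, 18, 11, 6, 13, 71, 37, 77, 46, 30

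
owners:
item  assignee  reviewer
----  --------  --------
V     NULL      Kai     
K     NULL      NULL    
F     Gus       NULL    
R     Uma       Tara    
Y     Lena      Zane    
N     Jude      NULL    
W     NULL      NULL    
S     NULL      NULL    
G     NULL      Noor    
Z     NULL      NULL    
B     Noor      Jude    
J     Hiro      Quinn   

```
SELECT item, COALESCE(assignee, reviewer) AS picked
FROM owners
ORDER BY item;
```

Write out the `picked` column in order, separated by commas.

Noor, Gus, Noor, Hiro, NULL, Jude, Uma, NULL, Kai, NULL, Lena, NULL

item=B: assignee=Noor → Noor
item=F: assignee=Gus → Gus
item=G: assignee=NULL, reviewer=Noor → Noor
item=J: assignee=Hiro → Hiro
item=K: assignee=NULL, reviewer=NULL (all NULL) → NULL
item=N: assignee=Jude → Jude
item=R: assignee=Uma → Uma
item=S: assignee=NULL, reviewer=NULL (all NULL) → NULL
item=V: assignee=NULL, reviewer=Kai → Kai
item=W: assignee=NULL, reviewer=NULL (all NULL) → NULL
item=Y: assignee=Lena → Lena
item=Z: assignee=NULL, reviewer=NULL (all NULL) → NULL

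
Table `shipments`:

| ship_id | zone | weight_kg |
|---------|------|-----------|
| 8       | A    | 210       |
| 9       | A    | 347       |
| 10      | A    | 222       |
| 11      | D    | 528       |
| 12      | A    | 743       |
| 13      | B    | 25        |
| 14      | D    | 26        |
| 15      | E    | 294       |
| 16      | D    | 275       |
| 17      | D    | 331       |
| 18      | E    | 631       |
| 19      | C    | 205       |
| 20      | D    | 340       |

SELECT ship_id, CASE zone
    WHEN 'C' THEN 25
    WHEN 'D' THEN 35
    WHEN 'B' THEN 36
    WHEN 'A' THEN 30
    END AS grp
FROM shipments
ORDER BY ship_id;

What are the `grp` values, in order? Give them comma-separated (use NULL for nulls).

30, 30, 30, 35, 30, 36, 35, NULL, 35, 35, NULL, 25, 35

ship_id=8: zone='A' → 30
ship_id=9: zone='A' → 30
ship_id=10: zone='A' → 30
ship_id=11: zone='D' → 35
ship_id=12: zone='A' → 30
ship_id=13: zone='B' → 36
ship_id=14: zone='D' → 35
ship_id=15: (no match → NULL) → NULL
ship_id=16: zone='D' → 35
ship_id=17: zone='D' → 35
ship_id=18: (no match → NULL) → NULL
ship_id=19: zone='C' → 25
ship_id=20: zone='D' → 35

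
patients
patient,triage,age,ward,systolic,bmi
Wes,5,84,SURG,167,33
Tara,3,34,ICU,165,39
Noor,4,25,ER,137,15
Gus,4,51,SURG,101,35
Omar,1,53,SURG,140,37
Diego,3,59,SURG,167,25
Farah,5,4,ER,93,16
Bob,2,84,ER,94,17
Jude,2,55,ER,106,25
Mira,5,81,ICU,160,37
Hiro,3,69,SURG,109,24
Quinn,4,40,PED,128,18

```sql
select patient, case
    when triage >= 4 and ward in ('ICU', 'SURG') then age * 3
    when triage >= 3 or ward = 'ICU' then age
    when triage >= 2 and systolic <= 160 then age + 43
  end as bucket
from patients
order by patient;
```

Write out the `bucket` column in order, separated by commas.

patient=Bob: triage >= 2 and systolic <= 160 → 127
patient=Diego: triage >= 3 or ward = 'ICU' → 59
patient=Farah: triage >= 3 or ward = 'ICU' → 4
patient=Gus: triage >= 4 and ward in ('ICU', 'SURG') → 153
patient=Hiro: triage >= 3 or ward = 'ICU' → 69
patient=Jude: triage >= 2 and systolic <= 160 → 98
patient=Mira: triage >= 4 and ward in ('ICU', 'SURG') → 243
patient=Noor: triage >= 3 or ward = 'ICU' → 25
patient=Omar: (no match → NULL) → NULL
patient=Quinn: triage >= 3 or ward = 'ICU' → 40
patient=Tara: triage >= 3 or ward = 'ICU' → 34
patient=Wes: triage >= 4 and ward in ('ICU', 'SURG') → 252

127, 59, 4, 153, 69, 98, 243, 25, NULL, 40, 34, 252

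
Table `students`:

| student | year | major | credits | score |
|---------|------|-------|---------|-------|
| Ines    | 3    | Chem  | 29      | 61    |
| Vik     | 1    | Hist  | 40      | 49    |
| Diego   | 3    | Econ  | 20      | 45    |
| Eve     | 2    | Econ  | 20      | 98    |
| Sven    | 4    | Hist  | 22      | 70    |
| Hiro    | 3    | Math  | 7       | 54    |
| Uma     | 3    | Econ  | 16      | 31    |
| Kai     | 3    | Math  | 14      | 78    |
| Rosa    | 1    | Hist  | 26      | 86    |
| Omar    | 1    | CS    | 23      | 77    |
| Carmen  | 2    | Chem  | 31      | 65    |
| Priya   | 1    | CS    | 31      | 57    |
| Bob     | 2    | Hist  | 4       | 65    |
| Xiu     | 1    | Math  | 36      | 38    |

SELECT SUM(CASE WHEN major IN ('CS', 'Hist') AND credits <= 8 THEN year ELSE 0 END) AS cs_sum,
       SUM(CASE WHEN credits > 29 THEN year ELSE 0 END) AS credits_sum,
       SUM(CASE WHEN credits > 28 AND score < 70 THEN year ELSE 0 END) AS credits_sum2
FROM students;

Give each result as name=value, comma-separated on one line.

[cs_sum: major IN ('CS', 'Hist') AND credits <= 8]
student=Ines: ✗
student=Vik: ✗
student=Diego: ✗
student=Eve: ✗
student=Sven: ✗
student=Hiro: ✗
student=Uma: ✗
student=Kai: ✗
student=Rosa: ✗
student=Omar: ✗
student=Carmen: ✗
student=Priya: ✗
student=Bob: ✓ → 2
student=Xiu: ✗
cs_sum = 2
—
[credits_sum: credits > 29]
student=Ines: ✗
student=Vik: ✓ → 1
student=Diego: ✗
student=Eve: ✗
student=Sven: ✗
student=Hiro: ✗
student=Uma: ✗
student=Kai: ✗
student=Rosa: ✗
student=Omar: ✗
student=Carmen: ✓ → 2
student=Priya: ✓ → 1
student=Bob: ✗
student=Xiu: ✓ → 1
credits_sum = 1 + 2 + 1 + 1 = 5
—
[credits_sum2: credits > 28 AND score < 70]
student=Ines: ✓ → 3
student=Vik: ✓ → 1
student=Diego: ✗
student=Eve: ✗
student=Sven: ✗
student=Hiro: ✗
student=Uma: ✗
student=Kai: ✗
student=Rosa: ✗
student=Omar: ✗
student=Carmen: ✓ → 2
student=Priya: ✓ → 1
student=Bob: ✗
student=Xiu: ✓ → 1
credits_sum2 = 3 + 1 + 2 + 1 + 1 = 8

cs_sum=2, credits_sum=5, credits_sum2=8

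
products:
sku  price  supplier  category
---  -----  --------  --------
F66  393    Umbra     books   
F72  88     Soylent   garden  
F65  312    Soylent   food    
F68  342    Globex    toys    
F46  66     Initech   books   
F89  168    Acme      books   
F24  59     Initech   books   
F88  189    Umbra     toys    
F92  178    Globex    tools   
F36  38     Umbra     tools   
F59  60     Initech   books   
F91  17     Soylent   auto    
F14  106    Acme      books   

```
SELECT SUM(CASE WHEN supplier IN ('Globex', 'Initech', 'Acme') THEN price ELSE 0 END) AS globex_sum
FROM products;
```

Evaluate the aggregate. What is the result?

sku=F66: ✗
sku=F72: ✗
sku=F65: ✗
sku=F68: ✓ → 342
sku=F46: ✓ → 66
sku=F89: ✓ → 168
sku=F24: ✓ → 59
sku=F88: ✗
sku=F92: ✓ → 178
sku=F36: ✗
sku=F59: ✓ → 60
sku=F91: ✗
sku=F14: ✓ → 106
globex_sum = 342 + 66 + 168 + 59 + 178 + 60 + 106 = 979

979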